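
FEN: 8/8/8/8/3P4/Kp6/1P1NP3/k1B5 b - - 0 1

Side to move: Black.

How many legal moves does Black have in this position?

0

Black to move; king on a1.
In check: no.
Legal moves: none.
Count: 0.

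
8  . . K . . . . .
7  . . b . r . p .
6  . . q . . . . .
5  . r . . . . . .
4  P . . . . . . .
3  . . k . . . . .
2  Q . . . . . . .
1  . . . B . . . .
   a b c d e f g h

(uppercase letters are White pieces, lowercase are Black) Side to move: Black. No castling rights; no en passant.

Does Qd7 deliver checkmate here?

yes

After Qd7: white king on c8; in check: yes, from the black queen on d7.
King squares — b7: attacked by Rb5; c7: attacked by Qd7; d7: attacked by Re7; b8: attacked by Rb5; d8: attacked by Bc7.
White has no legal moves → checkmate.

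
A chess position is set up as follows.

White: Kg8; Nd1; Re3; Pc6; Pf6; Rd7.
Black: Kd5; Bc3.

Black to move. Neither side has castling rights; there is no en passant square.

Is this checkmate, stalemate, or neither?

Black to move; black king on d5.
In check: yes, from the white rook on d7.
King squares — c4: available; d4: attacked by Rd7; e4: attacked by Re3; c5: available; e5: attacked by Re3; c6: available; d6: attacked by Rd7; e6: attacked by Re3.
Legal moves for Black: Kxc6, Kc5, Kc4.
Black is in check but has 3 legal moves → neither.

neither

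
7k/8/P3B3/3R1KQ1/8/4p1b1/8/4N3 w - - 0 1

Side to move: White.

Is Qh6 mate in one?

After Qh6: black king on h8; in check: yes, from the white queen on h6.
King squares — g7: attacked by Qh6; h7: attacked by Qh6; g8: attacked by Be6.
Black has no legal moves → checkmate.

yes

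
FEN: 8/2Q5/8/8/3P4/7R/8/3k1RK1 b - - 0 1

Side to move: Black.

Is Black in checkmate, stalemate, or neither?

Black to move; black king on d1.
In check: yes, from the white rook on f1.
King squares — c1: attacked by Rf1; e1: attacked by Rf1; c2: attacked by Qc7; d2: available; e2: available.
Legal moves for Black: Ke2, Kd2.
Black is in check but has 2 legal moves → neither.

neither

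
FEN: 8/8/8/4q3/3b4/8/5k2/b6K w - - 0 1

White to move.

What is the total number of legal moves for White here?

0

White to move; king on h1.
In check: no.
Legal moves: none.
Count: 0.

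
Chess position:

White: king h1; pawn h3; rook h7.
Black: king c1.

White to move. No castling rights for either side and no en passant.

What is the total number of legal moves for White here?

15

White to move; king on h1.
In check: no.
Legal moves: Rh8, Rg7, Rf7, Re7, Rd7, Rc7+, Rb7, Ra7, Rh6, Rh5, Rh4, Kh2, Kg2, Kg1, h4.
Count: 15.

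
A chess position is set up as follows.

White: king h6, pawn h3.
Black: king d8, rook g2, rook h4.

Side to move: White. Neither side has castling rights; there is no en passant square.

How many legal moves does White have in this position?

0

White to move; king on h6.
In check: yes, from the black rook on h4.
Legal moves: none.
Count: 0.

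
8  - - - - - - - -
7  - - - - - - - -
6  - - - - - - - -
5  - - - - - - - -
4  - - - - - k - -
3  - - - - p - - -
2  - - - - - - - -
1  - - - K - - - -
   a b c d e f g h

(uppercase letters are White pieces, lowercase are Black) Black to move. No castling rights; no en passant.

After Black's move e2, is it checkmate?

no

After e2: white king on d1; in check: yes, from the black pawn on e2.
White has 5 legal replies: Kxe2, Kd2, Kc2, Ke1, Kc1.
In check but a legal move exists → not checkmate.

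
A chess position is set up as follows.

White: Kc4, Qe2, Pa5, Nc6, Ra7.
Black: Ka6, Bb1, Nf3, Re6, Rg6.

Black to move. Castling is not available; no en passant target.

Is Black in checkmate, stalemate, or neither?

Black to move; black king on a6.
In check: yes, from the white rook on a7.
King squares — a5: attacked by Nc6; b5: attacked by Kc4; b6: attacked by Pa5; a7: attacked by Nc6; b7: attacked by Ra7.
Legal moves for Black: none.
In check with no legal moves → checkmate.

checkmate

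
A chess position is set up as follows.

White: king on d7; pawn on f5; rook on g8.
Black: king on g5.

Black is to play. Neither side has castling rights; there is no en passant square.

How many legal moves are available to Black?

Black to move; king on g5.
In check: yes, from the white rook on g8.
Legal moves: Kh6, Kf6, Kh5, Kxf5, Kh4, Kf4.
Count: 6.

6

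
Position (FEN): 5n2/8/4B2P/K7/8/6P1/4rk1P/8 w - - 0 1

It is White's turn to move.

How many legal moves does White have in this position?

White to move; king on a5.
In check: no.
Legal moves: Bg8, Bc8, Bf7, Bd7, Bf5, Bd5, Bg4, Bc4, Bh3, Bb3, Ba2, Kb6, Ka6, Kb5, Kb4, Ka4, h7, g4, h3, h4.
Count: 20.

20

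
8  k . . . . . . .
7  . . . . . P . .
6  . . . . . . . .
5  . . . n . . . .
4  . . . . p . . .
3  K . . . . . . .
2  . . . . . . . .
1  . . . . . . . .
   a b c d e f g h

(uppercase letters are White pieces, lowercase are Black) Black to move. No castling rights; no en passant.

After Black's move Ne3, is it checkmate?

After Ne3: white king on a3; in check: no.
White is not in check, so this cannot be checkmate.

no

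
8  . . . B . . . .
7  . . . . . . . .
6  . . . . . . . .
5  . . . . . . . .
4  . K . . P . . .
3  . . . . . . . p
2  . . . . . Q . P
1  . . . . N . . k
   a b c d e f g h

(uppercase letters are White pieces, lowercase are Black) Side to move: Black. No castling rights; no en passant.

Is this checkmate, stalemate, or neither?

Black to move; black king on h1.
In check: no.
King squares — g1: attacked by Qf2; g2: attacked by Ne1; h2: attacked by Qf2.
Legal moves for Black: none.
Not in check and no legal moves → stalemate.

stalemate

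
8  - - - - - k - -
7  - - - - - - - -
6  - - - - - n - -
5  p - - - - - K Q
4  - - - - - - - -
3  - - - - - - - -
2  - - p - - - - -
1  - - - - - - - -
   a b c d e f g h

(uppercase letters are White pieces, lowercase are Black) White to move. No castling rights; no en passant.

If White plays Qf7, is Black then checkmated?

After Qf7: black king on f8; in check: yes, from the white queen on f7.
Black has 1 legal reply: Kxf7.
In check but a legal move exists → not checkmate.

no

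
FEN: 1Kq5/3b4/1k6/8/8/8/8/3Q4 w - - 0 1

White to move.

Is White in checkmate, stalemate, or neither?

White to move; white king on b8.
In check: yes, from the black queen on c8.
King squares — a7: attacked by Kb6; b7: attacked by Kb6; c7: attacked by Kb6; a8: attacked by Qc8; c8: attacked by Bd7.
Legal moves for White: none.
In check with no legal moves → checkmate.

checkmate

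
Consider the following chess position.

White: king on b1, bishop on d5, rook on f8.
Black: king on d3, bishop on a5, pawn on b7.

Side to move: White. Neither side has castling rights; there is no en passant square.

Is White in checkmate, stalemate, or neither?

White to move; white king on b1.
In check: no.
Legal moves for White include: Rh8, Rg8, Re8, Rd8, Rc8, Rb8, Ra8, Rf7, Rf6, Rf5, Rf4, Rf3+, Rf2, Rf1, Bg8, Bf7, Bxb7, Be6, ... (list truncated; more exist).
White has legal moves and is not in check → neither.

neither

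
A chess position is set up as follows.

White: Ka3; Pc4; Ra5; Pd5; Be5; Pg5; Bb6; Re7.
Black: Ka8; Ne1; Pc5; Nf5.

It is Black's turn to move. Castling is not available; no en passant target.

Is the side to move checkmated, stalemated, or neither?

checkmate

Black to move; black king on a8.
In check: yes, from the white rook on a5.
King squares — a7: attacked by Ra5; b7: attacked by Re7; b8: attacked by Be5.
Legal moves for Black: none.
In check with no legal moves → checkmate.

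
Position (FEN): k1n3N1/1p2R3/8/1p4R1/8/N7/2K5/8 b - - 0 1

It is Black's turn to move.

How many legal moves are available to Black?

8

Black to move; king on a8.
In check: no.
Legal moves: Nxe7, Na7, Nd6, Nb6, Kb8, Ka7, b6, b4.
Count: 8.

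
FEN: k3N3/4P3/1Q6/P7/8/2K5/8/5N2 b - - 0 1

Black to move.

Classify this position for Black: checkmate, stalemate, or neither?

stalemate

Black to move; black king on a8.
In check: no.
King squares — a7: attacked by Qb6; b7: attacked by Qb6; b8: attacked by Qb6.
Legal moves for Black: none.
Not in check and no legal moves → stalemate.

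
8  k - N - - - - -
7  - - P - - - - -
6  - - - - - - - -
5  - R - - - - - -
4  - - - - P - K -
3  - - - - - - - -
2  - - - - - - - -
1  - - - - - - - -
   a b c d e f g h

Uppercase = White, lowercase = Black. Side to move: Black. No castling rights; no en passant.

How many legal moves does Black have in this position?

0

Black to move; king on a8.
In check: no.
Legal moves: none.
Count: 0.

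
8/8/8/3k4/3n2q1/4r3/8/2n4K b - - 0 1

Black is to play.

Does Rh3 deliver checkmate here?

yes

After Rh3: white king on h1; in check: yes, from the black rook on h3.
King squares — g1: attacked by Qg4; g2: attacked by Qg4; h2: attacked by Rh3.
White has no legal moves → checkmate.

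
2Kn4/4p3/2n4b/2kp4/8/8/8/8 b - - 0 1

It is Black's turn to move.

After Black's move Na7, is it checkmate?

After Na7: white king on c8; in check: yes, from the black knight on a7.
White has 4 legal replies: Kxd8, Kb8, Kd7, Kc7.
In check but a legal move exists → not checkmate.

no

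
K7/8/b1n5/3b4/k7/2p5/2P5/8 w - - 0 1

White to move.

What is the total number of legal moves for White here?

White to move; king on a8.
In check: no.
Legal moves: none.
Count: 0.

0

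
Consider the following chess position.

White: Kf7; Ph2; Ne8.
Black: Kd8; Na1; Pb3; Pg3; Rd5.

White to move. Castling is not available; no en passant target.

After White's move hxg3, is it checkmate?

After hxg3: black king on d8; in check: no.
Black is not in check, so this cannot be checkmate.

no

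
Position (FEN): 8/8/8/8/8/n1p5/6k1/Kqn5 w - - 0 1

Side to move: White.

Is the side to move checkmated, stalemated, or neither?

White to move; white king on a1.
In check: yes, from the black queen on b1.
King squares — b1: attacked by Na3; a2: attacked by Qb1; b2: attacked by Qb1.
Legal moves for White: none.
In check with no legal moves → checkmate.

checkmate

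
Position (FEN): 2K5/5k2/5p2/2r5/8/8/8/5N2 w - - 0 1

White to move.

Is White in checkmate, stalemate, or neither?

neither

White to move; white king on c8.
In check: yes, from the black rook on c5.
King squares — b7: available; c7: attacked by Rc5; d7: available; b8: available; d8: available.
Legal moves for White: Kd8, Kb8, Kd7, Kb7.
White is in check but has 4 legal moves → neither.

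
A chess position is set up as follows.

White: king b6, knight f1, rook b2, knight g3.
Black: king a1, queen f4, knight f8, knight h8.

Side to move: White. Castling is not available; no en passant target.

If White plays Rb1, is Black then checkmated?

no

After Rb1: black king on a1; in check: yes, from the white rook on b1.
Black has 2 legal replies: Ka2, Kxb1.
In check but a legal move exists → not checkmate.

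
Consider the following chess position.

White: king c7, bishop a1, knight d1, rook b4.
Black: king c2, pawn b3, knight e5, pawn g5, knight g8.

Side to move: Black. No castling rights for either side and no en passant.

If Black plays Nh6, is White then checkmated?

After Nh6: white king on c7; in check: no.
White is not in check, so this cannot be checkmate.

no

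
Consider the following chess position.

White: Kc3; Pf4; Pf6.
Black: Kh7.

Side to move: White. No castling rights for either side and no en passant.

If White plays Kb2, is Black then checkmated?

no

After Kb2: black king on h7; in check: no.
Black is not in check, so this cannot be checkmate.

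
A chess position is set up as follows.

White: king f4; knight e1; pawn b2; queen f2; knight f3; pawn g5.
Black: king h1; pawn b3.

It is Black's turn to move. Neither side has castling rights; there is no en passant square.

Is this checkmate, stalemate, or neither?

stalemate

Black to move; black king on h1.
In check: no.
King squares — g1: attacked by Qf2; g2: attacked by Ne1; h2: attacked by Qf2.
Legal moves for Black: none.
Not in check and no legal moves → stalemate.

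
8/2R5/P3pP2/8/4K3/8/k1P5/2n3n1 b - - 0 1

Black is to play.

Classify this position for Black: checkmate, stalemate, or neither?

Black to move; black king on a2.
In check: no.
Legal moves for Black: Ka3, Kb2, Kb1, Ka1, Nh3, Nf3, Nge2, Nd3, Nb3, Nce2, e5.
Black has 11 legal moves and is not in check → neither.

neither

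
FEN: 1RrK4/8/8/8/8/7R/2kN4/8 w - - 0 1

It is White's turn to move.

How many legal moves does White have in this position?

4

White to move; king on d8.
In check: yes, from the black rook on c8.
Legal moves: Kxc8, Ke7, Kd7, Rxc8+.
Count: 4.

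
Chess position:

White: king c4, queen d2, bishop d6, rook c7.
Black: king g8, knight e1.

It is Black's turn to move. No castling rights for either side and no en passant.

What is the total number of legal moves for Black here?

5

Black to move; king on g8.
In check: no.
Legal moves: Kh8, Nf3, Nd3, Ng2, Nc2.
Count: 5.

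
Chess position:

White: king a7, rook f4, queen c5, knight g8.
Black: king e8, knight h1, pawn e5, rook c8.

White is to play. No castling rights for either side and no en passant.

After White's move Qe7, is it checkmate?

yes

After Qe7: black king on e8; in check: yes, from the white queen on e7.
King squares — d7: attacked by Qe7; e7: attacked by Ng8; f7: attacked by Rf4; d8: attacked by Qe7; f8: attacked by Rf4.
Black has no legal moves → checkmate.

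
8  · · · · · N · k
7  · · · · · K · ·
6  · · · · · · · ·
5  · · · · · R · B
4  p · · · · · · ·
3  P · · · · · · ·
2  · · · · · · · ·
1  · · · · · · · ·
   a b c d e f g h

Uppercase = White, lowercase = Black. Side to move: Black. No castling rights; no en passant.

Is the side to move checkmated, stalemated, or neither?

Black to move; black king on h8.
In check: no.
King squares — g7: attacked by Kf7; h7: attacked by Nf8; g8: attacked by Kf7.
Legal moves for Black: none.
Not in check and no legal moves → stalemate.

stalemate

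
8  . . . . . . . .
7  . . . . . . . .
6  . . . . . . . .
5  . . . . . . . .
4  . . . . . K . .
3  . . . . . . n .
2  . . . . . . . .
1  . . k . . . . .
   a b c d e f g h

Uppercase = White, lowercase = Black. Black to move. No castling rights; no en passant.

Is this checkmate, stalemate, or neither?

neither

Black to move; black king on c1.
In check: no.
Legal moves for Black: Nh5+, Nf5, Ne4, Ne2+, Nh1, Nf1, Kd2, Kc2, Kb2, Kd1, Kb1.
Black has 11 legal moves and is not in check → neither.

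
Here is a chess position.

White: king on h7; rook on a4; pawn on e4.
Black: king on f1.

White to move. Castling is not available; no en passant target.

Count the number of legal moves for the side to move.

16

White to move; king on h7.
In check: no.
Legal moves: Kh8, Kg8, Kg7, Kh6, Kg6, Ra8, Ra7, Ra6, Ra5, Rd4, Rc4, Rb4, Ra3, Ra2, Ra1+, e5.
Count: 16.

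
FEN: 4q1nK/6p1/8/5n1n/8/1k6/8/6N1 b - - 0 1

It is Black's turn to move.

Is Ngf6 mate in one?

yes

After Ngf6: white king on h8; in check: yes, from the black queen on e8.
King squares — g7: attacked by Nf5; h7: attacked by Nf6; g8: attacked by Nf6.
White has no legal moves → checkmate.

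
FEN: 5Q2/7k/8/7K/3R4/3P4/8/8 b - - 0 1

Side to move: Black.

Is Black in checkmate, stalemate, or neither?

Black to move; black king on h7.
In check: no.
King squares — g6: attacked by Kh5; h6: attacked by Kh5; g7: attacked by Qf8; g8: attacked by Qf8; h8: attacked by Qf8.
Legal moves for Black: none.
Not in check and no legal moves → stalemate.

stalemate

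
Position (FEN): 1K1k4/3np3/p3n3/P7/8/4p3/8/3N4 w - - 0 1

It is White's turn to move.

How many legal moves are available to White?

3

White to move; king on b8.
In check: yes, from the black knight on d7.
Legal moves: Ka8, Kb7, Ka7.
Count: 3.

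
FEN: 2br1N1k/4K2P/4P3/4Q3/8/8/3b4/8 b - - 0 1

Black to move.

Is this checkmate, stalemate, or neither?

checkmate

Black to move; black king on h8.
In check: yes, from the white queen on e5.
King squares — g7: attacked by Qe5; h7: attacked by Nf8; g8: attacked by Ph7.
Legal moves for Black: none.
In check with no legal moves → checkmate.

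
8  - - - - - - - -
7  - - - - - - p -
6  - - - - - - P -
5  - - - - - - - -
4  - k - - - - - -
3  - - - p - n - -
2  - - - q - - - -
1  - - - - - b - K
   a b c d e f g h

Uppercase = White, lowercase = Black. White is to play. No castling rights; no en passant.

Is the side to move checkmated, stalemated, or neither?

White to move; white king on h1.
In check: no.
King squares — g1: attacked by Nf3; g2: attacked by Bf1; h2: attacked by Qd2.
Legal moves for White: none.
Not in check and no legal moves → stalemate.

stalemate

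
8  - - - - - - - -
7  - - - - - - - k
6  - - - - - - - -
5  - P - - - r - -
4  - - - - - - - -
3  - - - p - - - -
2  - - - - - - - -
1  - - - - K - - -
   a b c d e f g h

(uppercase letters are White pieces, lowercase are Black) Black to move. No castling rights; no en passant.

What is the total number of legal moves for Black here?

19

Black to move; king on h7.
In check: no.
Legal moves: Kh8, Kg8, Kg7, Kh6, Kg6, Rf8, Rf7, Rf6, Rh5, Rg5, Re5+, Rd5, Rc5, Rxb5, Rf4, Rf3, Rf2, Rf1+, d2+.
Count: 19.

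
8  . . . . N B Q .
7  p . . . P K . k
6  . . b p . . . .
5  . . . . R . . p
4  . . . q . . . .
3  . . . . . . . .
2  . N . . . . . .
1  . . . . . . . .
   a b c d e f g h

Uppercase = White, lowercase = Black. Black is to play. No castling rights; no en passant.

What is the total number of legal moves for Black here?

Black to move; king on h7.
In check: yes, from the white queen on g8.
Legal moves: none.
Count: 0.

0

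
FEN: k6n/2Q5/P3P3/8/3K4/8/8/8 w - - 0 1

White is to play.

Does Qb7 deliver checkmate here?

yes

After Qb7: black king on a8; in check: yes, from the white queen on b7.
King squares — a7: attacked by Qb7; b7: attacked by Pa6; b8: attacked by Qb7.
Black has no legal moves → checkmate.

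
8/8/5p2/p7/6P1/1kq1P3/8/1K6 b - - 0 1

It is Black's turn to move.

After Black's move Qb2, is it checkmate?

After Qb2: white king on b1; in check: yes, from the black queen on b2.
King squares — a1: attacked by Qb2; c1: attacked by Qb2; a2: attacked by Qb2; b2: attacked by Kb3; c2: attacked by Qb2.
White has no legal moves → checkmate.

yes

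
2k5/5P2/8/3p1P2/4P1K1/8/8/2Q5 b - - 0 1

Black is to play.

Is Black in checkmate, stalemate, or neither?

neither

Black to move; black king on c8.
In check: yes, from the white queen on c1.
King squares — b7: available; c7: attacked by Qc1; d7: available; b8: available; d8: available.
Legal moves for Black: Kd8, Kb8, Kd7, Kb7.
Black is in check but has 4 legal moves → neither.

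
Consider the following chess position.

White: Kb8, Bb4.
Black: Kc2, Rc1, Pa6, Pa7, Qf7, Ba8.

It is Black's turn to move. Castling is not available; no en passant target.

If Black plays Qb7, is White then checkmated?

yes

After Qb7: white king on b8; in check: yes, from the black queen on b7.
King squares — a7: attacked by Qb7; b7: attacked by Ba8; c7: attacked by Qb7; a8: attacked by Qb7; c8: attacked by Qb7.
White has no legal moves → checkmate.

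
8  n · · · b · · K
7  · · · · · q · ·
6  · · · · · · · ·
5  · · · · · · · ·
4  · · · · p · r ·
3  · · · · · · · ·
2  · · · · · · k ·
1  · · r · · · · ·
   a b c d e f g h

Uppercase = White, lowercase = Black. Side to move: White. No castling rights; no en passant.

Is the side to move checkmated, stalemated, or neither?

White to move; white king on h8.
In check: no.
King squares — g7: attacked by Rg4; h7: attacked by Qf7; g8: attacked by Rg4.
Legal moves for White: none.
Not in check and no legal moves → stalemate.

stalemate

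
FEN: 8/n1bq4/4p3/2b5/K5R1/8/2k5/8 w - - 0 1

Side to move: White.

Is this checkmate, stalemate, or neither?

White to move; white king on a4.
In check: yes, from the black queen on d7.
King squares — a3: attacked by Bc5; b3: attacked by Kc2; b4: attacked by Bc5; a5: attacked by Bc7; b5: attacked by Na7.
Legal moves for White: none.
In check with no legal moves → checkmate.

checkmate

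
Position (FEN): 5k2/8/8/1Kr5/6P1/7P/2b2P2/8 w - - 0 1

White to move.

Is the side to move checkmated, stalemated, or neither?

neither

White to move; white king on b5.
In check: yes, from the black rook on c5.
Legal moves for White: Kb6, Ka6, Kxc5, Kb4.
White is in check but has 4 legal moves → neither.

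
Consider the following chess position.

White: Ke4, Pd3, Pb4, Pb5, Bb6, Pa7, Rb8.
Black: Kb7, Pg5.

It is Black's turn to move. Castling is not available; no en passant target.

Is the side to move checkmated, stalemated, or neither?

Black to move; black king on b7.
In check: yes, from the white rook on b8.
King squares — a6: attacked by Pb5; b6: attacked by Rb8; c6: attacked by Pb5; a7: attacked by Bb6; c7: attacked by Bb6; a8: attacked by Rb8; b8: attacked by Pa7; c8: attacked by Rb8.
Legal moves for Black: none.
In check with no legal moves → checkmate.

checkmate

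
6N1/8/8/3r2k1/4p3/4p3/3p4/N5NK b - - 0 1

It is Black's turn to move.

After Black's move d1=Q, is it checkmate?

After d1=Q: white king on h1; in check: no.
White is not in check, so this cannot be checkmate.

no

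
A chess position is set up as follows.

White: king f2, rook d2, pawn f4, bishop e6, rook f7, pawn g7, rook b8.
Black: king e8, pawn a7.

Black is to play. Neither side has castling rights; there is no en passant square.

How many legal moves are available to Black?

Black to move; king on e8.
In check: yes, from the white rook on b8.
Legal moves: none.
Count: 0.

0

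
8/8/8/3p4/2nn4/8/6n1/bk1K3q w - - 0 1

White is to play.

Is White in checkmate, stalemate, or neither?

White to move; white king on d1.
In check: yes, from the black queen on h1.
King squares — c1: attacked by Kb1; e1: attacked by Qh1; c2: attacked by Kb1; d2: attacked by Nc4; e2: attacked by Nd4.
Legal moves for White: none.
In check with no legal moves → checkmate.

checkmate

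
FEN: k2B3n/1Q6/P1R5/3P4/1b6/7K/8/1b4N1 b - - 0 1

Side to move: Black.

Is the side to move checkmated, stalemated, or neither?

checkmate

Black to move; black king on a8.
In check: yes, from the white queen on b7.
King squares — a7: attacked by Qb7; b7: attacked by Pa6; b8: attacked by Qb7.
Legal moves for Black: none.
In check with no legal moves → checkmate.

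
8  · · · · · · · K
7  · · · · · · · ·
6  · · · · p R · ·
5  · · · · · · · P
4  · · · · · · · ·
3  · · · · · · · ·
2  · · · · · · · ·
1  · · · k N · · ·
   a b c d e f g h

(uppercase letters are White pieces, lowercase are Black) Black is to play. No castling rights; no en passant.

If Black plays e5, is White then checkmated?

After e5: white king on h8; in check: no.
White is not in check, so this cannot be checkmate.

no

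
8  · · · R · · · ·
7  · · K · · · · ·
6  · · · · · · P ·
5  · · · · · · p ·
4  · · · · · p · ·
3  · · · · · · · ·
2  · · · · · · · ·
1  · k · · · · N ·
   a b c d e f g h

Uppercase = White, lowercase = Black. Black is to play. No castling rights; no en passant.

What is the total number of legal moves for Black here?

Black to move; king on b1.
In check: no.
Legal moves: Kc2, Kb2, Ka2, Kc1, Ka1, g4, f3.
Count: 7.

7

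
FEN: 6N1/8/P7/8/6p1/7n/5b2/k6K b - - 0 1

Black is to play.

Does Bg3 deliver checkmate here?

After Bg3: white king on h1; in check: no.
White is not in check, so this cannot be checkmate.

no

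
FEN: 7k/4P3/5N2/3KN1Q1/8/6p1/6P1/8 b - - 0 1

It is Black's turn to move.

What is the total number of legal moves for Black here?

Black to move; king on h8.
In check: no.
Legal moves: none.
Count: 0.

0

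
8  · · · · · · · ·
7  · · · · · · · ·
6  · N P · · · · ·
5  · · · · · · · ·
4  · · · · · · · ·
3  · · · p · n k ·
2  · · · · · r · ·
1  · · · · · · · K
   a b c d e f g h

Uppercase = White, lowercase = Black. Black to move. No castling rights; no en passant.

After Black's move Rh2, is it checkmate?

After Rh2: white king on h1; in check: yes, from the black rook on h2.
King squares — g1: attacked by Nf3; g2: attacked by Rh2; h2: attacked by Nf3.
White has no legal moves → checkmate.

yes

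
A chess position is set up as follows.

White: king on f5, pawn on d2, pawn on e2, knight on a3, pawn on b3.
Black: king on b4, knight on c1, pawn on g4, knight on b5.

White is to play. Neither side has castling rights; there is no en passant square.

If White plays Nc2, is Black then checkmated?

After Nc2: black king on b4; in check: yes, from the white knight on c2.
Black has 3 legal replies: Kc5, Ka5, Kxb3.
In check but a legal move exists → not checkmate.

no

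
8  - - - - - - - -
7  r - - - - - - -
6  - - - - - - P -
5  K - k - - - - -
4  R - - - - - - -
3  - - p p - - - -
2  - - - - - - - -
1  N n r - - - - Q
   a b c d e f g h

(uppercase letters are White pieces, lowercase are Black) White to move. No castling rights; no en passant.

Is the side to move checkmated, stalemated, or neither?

White to move; white king on a5.
In check: yes, from the black rook on a7.
King squares — a4: own rook; b4: attacked by Kc5; b5: attacked by Kc5; a6: attacked by Ra7; b6: attacked by Kc5.
Legal moves for White: none.
In check with no legal moves → checkmate.

checkmate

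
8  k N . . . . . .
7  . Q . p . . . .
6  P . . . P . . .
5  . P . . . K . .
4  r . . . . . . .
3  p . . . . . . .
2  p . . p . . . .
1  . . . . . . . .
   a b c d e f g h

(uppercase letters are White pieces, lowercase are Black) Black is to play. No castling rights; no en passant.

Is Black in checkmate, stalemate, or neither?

Black to move; black king on a8.
In check: yes, from the white queen on b7.
King squares — a7: attacked by Qb7; b7: attacked by Pa6; b8: attacked by Qb7.
Legal moves for Black: none.
In check with no legal moves → checkmate.

checkmate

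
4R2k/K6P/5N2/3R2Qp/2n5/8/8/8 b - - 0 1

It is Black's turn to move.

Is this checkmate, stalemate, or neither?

Black to move; black king on h8.
In check: yes, from the white rook on e8.
King squares — g7: attacked by Qg5; h7: attacked by Nf6; g8: attacked by Qg5.
Legal moves for Black: none.
In check with no legal moves → checkmate.

checkmate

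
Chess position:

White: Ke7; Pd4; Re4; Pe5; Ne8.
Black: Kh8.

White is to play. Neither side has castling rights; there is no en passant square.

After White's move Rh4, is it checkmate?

After Rh4: black king on h8; in check: yes, from the white rook on h4.
Black has 1 legal reply: Kg8.
In check but a legal move exists → not checkmate.

no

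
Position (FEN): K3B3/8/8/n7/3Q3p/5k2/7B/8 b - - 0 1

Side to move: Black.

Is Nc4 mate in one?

After Nc4: white king on a8; in check: no.
White is not in check, so this cannot be checkmate.

no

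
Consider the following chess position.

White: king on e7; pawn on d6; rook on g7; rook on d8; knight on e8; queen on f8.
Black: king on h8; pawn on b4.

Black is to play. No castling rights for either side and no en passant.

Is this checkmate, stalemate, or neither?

checkmate

Black to move; black king on h8.
In check: yes, from the white queen on f8.
King squares — g7: attacked by Ne8; h7: attacked by Rg7; g8: attacked by Rg7.
Legal moves for Black: none.
In check with no legal moves → checkmate.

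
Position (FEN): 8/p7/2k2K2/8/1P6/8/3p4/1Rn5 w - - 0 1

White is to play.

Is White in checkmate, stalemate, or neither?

White to move; white king on f6.
In check: no.
Legal moves for White: Kg7, Kf7, Ke7, Kg6, Ke6, Kg5, Kf5, Ke5, Rb3, Rb2, Rxc1+, Ra1, b5+.
White has 13 legal moves and is not in check → neither.

neither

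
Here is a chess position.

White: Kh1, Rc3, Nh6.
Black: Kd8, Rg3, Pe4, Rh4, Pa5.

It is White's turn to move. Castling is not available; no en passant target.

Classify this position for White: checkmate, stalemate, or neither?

White to move; white king on h1.
In check: yes, from the black rook on h4.
King squares — g1: attacked by Rg3; g2: attacked by Rg3; h2: attacked by Rh4.
Legal moves for White: none.
In check with no legal moves → checkmate.

checkmate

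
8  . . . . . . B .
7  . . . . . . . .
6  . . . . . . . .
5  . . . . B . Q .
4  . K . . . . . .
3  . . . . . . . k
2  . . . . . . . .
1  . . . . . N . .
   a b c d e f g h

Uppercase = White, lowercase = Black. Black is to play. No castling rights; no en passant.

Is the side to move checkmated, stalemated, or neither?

stalemate

Black to move; black king on h3.
In check: no.
King squares — g2: attacked by Qg5; h2: attacked by Nf1; g3: attacked by Nf1; g4: attacked by Qg5; h4: attacked by Qg5.
Legal moves for Black: none.
Not in check and no legal moves → stalemate.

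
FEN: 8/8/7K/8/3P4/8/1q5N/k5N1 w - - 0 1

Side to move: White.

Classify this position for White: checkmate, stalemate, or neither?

White to move; white king on h6.
In check: no.
Legal moves for White: Kh7, Kg7, Kg6, Kh5, Kg5, Ng4, Nhf3, Nf1, Nh3, Ngf3, Ne2, d5.
White has 12 legal moves and is not in check → neither.

neither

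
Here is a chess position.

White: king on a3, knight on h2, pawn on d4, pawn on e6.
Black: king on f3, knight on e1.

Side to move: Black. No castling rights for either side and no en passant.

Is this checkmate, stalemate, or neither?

Black to move; black king on f3.
In check: yes, from the white knight on h2.
Legal moves for Black: Kf4, Ke4, Kg3, Ke3, Kg2, Kf2, Ke2.
Black is in check but has 7 legal moves → neither.

neither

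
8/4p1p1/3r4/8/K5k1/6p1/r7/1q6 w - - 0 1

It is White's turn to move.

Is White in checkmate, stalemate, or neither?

checkmate

White to move; white king on a4.
In check: yes, from the black rook on a2.
King squares — a3: attacked by Ra2; b3: attacked by Qb1; b4: attacked by Qb1; a5: attacked by Ra2; b5: attacked by Qb1.
Legal moves for White: none.
In check with no legal moves → checkmate.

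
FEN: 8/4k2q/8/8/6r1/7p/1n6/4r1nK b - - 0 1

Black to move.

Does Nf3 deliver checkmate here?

After Nf3: white king on h1; in check: yes, from the black rook on e1.
King squares — g1: attacked by Re1; g2: attacked by Ph3; h2: attacked by Nf3.
White has no legal moves → checkmate.

yes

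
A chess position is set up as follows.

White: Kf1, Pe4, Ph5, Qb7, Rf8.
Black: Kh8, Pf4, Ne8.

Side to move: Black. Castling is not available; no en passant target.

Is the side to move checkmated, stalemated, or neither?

Black to move; black king on h8.
In check: yes, from the white rook on f8.
King squares — g7: attacked by Qb7; h7: attacked by Qb7; g8: attacked by Rf8.
Legal moves for Black: none.
In check with no legal moves → checkmate.

checkmate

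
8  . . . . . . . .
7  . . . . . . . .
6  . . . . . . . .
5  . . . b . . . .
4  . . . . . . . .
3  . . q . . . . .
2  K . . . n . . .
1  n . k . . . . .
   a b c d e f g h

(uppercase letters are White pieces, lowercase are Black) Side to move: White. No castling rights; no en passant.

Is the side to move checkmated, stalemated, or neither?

White to move; white king on a2.
In check: yes, from the black bishop on d5.
King squares — a1: attacked by Qc3; b1: attacked by Kc1; b2: attacked by Kc1; a3: attacked by Qc3; b3: attacked by Na1.
Legal moves for White: none.
In check with no legal moves → checkmate.

checkmate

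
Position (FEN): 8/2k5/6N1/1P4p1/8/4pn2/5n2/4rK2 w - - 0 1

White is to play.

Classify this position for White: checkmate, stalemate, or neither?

neither

White to move; white king on f1.
In check: yes, from the black rook on e1.
King squares — e1: attacked by Nf3; g1: attacked by Re1; e2: attacked by Re1; f2: attacked by Pe3; g2: available.
Legal moves for White: Kg2.
White is in check but has 1 legal move → neither.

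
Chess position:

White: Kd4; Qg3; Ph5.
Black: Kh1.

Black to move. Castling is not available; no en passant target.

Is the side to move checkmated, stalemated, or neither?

Black to move; black king on h1.
In check: no.
King squares — g1: attacked by Qg3; g2: attacked by Qg3; h2: attacked by Qg3.
Legal moves for Black: none.
Not in check and no legal moves → stalemate.

stalemate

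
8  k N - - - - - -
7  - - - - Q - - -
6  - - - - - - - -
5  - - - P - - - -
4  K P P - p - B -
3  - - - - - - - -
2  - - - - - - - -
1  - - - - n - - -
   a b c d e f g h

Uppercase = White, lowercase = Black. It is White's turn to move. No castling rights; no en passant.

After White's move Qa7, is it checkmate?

no

After Qa7: black king on a8; in check: yes, from the white queen on a7.
Black has 1 legal reply: Kxa7.
In check but a legal move exists → not checkmate.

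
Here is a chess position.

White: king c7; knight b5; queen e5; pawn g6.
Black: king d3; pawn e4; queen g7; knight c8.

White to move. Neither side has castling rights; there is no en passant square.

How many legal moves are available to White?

6

White to move; king on c7.
In check: yes, from the black queen on g7.
Legal moves: Kd8, Kxc8, Kb8, Kc6, Qxg7, Qe7.
Count: 6.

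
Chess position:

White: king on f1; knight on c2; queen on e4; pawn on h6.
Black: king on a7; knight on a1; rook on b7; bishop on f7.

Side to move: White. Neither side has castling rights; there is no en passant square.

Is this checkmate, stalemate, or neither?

White to move; white king on f1.
In check: no.
Legal moves for White include: Qe8, Qh7, Qe7, Qxb7+, Qg6, Qe6, Qc6, Qf5, Qe5, Qd5, Qh4, Qg4, Qf4, Qd4+, Qc4, Qb4, Qa4+, Qf3, ... (list truncated; more exist).
White has legal moves and is not in check → neither.

neither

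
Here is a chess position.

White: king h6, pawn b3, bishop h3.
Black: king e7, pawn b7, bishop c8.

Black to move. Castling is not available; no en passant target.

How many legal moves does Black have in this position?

Black to move; king on e7.
In check: no.
Legal moves: Bd7, Be6, Bf5, Bg4, Bxh3, Kf8, Ke8, Kd8, Kf7, Kf6, Kd6, b6, b5.
Count: 13.

13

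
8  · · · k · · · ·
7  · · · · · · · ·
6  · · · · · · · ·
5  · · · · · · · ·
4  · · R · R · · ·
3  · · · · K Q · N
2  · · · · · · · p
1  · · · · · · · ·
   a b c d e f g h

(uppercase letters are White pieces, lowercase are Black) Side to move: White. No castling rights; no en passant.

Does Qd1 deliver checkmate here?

yes

After Qd1: black king on d8; in check: yes, from the white queen on d1.
King squares — c7: attacked by Rc4; d7: attacked by Qd1; e7: attacked by Re4; c8: attacked by Rc4; e8: attacked by Re4.
Black has no legal moves → checkmate.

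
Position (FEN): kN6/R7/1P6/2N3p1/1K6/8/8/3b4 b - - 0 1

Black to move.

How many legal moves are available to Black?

1

Black to move; king on a8.
In check: yes, from the white rook on a7.
Legal moves: Kxb8.
Count: 1.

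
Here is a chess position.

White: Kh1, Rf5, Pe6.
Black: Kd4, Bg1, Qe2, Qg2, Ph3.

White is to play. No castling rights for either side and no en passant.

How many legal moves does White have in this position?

White to move; king on h1.
In check: yes, from the black queen on g2.
Legal moves: none.
Count: 0.

0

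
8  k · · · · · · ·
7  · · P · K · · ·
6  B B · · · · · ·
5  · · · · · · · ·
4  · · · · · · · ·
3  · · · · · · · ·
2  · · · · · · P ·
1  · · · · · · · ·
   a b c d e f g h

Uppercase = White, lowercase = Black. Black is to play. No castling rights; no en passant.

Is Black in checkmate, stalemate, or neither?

Black to move; black king on a8.
In check: no.
King squares — a7: attacked by Bb6; b7: attacked by Ba6; b8: attacked by Pc7.
Legal moves for Black: none.
Not in check and no legal moves → stalemate.

stalemate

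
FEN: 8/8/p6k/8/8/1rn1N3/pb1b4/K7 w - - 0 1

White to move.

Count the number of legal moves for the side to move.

0

White to move; king on a1.
In check: yes, from the black bishop on b2.
Legal moves: none.
Count: 0.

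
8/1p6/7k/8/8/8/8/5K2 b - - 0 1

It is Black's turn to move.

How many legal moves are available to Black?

7

Black to move; king on h6.
In check: no.
Legal moves: Kh7, Kg7, Kg6, Kh5, Kg5, b6, b5.
Count: 7.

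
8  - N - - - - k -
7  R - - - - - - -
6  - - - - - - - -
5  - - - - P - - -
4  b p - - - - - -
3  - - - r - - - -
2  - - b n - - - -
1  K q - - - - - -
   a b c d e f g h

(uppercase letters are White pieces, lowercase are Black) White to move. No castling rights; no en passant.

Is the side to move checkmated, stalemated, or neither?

checkmate

White to move; white king on a1.
In check: yes, from the black queen on b1.
King squares — b1: attacked by Bc2; a2: attacked by Qb1; b2: attacked by Qb1.
Legal moves for White: none.
In check with no legal moves → checkmate.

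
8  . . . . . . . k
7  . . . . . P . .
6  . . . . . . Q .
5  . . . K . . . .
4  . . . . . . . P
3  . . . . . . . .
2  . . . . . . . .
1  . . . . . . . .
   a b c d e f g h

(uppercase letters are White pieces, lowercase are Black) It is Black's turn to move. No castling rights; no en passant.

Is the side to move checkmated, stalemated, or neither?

stalemate

Black to move; black king on h8.
In check: no.
King squares — g7: attacked by Qg6; h7: attacked by Qg6; g8: attacked by Qg6.
Legal moves for Black: none.
Not in check and no legal moves → stalemate.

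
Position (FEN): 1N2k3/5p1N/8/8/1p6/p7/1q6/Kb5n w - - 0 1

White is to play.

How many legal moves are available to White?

0

White to move; king on a1.
In check: yes, from the black queen on b2.
Legal moves: none.
Count: 0.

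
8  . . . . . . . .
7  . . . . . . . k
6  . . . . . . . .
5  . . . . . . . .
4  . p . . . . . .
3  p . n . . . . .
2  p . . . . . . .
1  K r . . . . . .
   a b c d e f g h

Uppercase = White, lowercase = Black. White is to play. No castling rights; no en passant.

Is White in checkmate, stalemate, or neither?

White to move; white king on a1.
In check: yes, from the black rook on b1.
King squares — b1: attacked by Pa2; a2: attacked by Nc3; b2: attacked by Rb1.
Legal moves for White: none.
In check with no legal moves → checkmate.

checkmate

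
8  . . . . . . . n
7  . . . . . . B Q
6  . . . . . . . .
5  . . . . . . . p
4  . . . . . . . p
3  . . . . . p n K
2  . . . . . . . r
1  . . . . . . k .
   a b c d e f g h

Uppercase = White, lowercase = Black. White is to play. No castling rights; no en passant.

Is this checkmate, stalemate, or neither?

White to move; white king on h3.
In check: yes, from the black rook on h2.
King squares — g2: attacked by Kg1; h2: attacked by Kg1; g3: attacked by Ph4; g4: attacked by Ph5; h4: attacked by Rh2.
Legal moves for White: none.
In check with no legal moves → checkmate.

checkmate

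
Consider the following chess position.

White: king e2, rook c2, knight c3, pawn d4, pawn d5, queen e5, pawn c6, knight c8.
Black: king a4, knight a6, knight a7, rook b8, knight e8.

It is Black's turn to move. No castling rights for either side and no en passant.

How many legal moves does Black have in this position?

4

Black to move; king on a4.
In check: yes, from the white knight on c3.
Legal moves: Ka5, Kb4, Kb3, Ka3.
Count: 4.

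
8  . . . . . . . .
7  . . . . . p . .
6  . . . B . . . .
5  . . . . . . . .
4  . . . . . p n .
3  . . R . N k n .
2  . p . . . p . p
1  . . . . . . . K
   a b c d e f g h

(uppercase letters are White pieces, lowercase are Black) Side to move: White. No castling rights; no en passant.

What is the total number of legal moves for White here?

White to move; king on h1.
In check: yes, from the black knight on g3.
Legal moves: none.
Count: 0.

0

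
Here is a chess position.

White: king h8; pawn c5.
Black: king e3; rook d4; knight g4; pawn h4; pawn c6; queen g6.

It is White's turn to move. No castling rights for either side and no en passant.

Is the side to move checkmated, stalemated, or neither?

stalemate

White to move; white king on h8.
In check: no.
King squares — g7: attacked by Qg6; h7: attacked by Qg6; g8: attacked by Qg6.
Legal moves for White: none.
Not in check and no legal moves → stalemate.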